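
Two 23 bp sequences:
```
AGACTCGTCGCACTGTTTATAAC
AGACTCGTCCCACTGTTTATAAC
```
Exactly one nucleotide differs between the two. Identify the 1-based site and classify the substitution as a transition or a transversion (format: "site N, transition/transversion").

The sequences differ only at site 10: G→C (purine→pyrimidine), a transversion.

site 10, transversion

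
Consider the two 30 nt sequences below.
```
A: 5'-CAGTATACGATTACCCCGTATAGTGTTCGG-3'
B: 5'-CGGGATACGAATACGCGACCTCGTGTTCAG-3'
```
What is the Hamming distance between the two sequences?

10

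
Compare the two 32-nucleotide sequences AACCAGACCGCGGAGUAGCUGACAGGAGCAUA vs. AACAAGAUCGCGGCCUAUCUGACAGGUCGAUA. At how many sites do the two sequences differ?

Comparing position by position, 8 sites differ: 4 (C/A), 8 (C/U), 14 (A/C), 15 (G/C), 18 (G/U), 27 (A/U), 28 (G/C), 29 (C/G).

8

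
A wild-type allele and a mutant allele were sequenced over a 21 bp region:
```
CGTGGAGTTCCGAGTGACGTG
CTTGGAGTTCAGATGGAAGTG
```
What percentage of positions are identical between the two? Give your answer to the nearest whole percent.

5 positions differ (2, 11, 14, 15, 18), so 16 of 21 match: 16/21 = 76.19%.

76%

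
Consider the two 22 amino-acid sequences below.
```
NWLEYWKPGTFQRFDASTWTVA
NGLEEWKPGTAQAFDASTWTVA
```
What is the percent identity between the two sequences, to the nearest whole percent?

82%

Mismatches at positions 2, 5, 11, 13 (1-based): 4 of 22.
Identical positions: 18/22 = 81.82% → 82%.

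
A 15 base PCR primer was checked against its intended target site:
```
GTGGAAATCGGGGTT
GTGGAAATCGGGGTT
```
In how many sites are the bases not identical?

No positions differ; the sequences are identical.

0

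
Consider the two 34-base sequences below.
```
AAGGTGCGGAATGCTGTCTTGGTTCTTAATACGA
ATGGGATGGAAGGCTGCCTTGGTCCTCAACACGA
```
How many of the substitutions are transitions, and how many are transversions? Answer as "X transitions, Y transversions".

Transitions (purine↔purine or pyrimidine↔pyrimidine): 6 G→A, 7 C→T, 17 T→C, 24 T→C, 27 T→C, 30 T→C.
Transversions (purine↔pyrimidine): 2 A→T, 5 T→G, 12 T→G.

6 transitions, 3 transversions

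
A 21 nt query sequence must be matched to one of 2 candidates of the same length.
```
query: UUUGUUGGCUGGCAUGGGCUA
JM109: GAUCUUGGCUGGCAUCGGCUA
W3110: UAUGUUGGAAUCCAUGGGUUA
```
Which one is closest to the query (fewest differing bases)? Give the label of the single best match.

Hamming distances to query — JM109: 4; W3110: 6.
Smallest is JM109 with 4 mismatches.

JM109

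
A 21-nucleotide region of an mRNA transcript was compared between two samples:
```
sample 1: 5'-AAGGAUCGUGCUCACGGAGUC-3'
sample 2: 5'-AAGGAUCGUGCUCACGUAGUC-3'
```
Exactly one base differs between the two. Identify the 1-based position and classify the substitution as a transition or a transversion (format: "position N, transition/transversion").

position 17, transversion

The sequences differ only at position 17: G→U (purine→pyrimidine), a transversion.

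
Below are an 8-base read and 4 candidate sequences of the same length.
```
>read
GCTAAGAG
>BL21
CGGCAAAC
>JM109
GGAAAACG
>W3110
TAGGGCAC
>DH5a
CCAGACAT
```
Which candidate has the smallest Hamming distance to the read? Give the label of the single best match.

JM109

Hamming distances to read — BL21: 6; JM109: 4; W3110: 7; DH5a: 5.
Smallest is JM109 with 4 mismatches.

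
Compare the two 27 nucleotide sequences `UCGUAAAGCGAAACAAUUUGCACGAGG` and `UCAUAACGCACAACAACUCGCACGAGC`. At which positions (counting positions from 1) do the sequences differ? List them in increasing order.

3, 7, 10, 11, 17, 19, 27

Scanning 1-based: 3: G/A; 7: A/C; 10: G/A; 11: A/C; 17: U/C; 19: U/C; 27: G/C.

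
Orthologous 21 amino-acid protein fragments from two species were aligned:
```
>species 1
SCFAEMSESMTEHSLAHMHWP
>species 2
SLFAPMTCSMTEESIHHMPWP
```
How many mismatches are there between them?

Comparing position by position, 8 residues differ: 2 (C/L), 5 (E/P), 7 (S/T), 8 (E/C), 13 (H/E), 15 (L/I), 16 (A/H), 19 (H/P).

8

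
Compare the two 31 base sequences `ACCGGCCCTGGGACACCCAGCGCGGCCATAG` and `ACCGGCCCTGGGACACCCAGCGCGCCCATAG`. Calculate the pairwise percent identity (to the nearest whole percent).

97%

1 position differs (25), so 30 of 31 match: 30/31 = 96.77%.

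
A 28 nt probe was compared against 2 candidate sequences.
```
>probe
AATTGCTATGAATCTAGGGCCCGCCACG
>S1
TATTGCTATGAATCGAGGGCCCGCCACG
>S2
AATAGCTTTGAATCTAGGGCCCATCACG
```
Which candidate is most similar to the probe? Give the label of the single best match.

S1 differs at 2 sites; S2 differs at 4 sites. The closest is S1.

S1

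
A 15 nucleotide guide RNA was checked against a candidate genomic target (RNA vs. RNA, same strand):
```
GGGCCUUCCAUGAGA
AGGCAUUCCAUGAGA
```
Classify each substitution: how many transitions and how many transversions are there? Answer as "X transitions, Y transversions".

Transitions (purine↔purine or pyrimidine↔pyrimidine): 1 G→A.
Transversions (purine↔pyrimidine): 5 C→A.

1 transition, 1 transversion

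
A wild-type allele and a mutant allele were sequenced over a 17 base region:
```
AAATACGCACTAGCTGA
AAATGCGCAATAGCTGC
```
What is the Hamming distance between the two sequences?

3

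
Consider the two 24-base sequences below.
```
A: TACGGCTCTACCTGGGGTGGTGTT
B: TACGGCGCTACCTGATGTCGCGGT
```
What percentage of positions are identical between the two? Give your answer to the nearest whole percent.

6 positions differ (7, 15, 16, 19, 21, 23), so 18 of 24 match: 18/24 = 75%.

75%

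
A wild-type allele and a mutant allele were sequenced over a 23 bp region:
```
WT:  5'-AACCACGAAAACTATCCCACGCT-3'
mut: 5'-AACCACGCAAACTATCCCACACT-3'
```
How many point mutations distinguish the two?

2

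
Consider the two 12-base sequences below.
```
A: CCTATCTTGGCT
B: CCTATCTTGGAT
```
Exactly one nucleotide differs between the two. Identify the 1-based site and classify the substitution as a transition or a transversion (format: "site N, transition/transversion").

site 11, transversion

Site 11 changes C→A. C is a pyrimidine and A is a purine, so this is a transversion.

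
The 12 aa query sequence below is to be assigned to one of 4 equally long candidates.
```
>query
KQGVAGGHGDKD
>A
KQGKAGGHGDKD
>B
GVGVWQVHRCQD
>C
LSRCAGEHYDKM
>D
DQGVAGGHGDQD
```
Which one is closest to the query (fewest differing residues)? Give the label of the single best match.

A

A differs at 1 residue; B differs at 8 residues; C differs at 7 residues; D differs at 2 residues. The closest is A.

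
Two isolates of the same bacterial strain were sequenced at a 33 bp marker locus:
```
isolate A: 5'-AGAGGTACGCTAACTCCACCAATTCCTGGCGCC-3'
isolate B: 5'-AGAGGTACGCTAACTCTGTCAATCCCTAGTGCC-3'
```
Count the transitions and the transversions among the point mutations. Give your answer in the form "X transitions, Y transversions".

6 transitions, 0 transversions

Mismatches (1-based):
site 17: C→T (pyrimidine→pyrimidine, transition)
site 18: A→G (purine→purine, transition)
site 19: C→T (pyrimidine→pyrimidine, transition)
site 24: T→C (pyrimidine→pyrimidine, transition)
site 28: G→A (purine→purine, transition)
site 30: C→T (pyrimidine→pyrimidine, transition)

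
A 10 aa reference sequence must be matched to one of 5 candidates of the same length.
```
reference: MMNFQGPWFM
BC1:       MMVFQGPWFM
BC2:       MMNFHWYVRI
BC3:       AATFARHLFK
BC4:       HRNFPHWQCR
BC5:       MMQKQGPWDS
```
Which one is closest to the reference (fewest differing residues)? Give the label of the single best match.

BC1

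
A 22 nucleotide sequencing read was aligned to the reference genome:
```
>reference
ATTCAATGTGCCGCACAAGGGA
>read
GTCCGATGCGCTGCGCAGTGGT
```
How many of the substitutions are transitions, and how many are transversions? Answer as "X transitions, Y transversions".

7 transitions, 2 transversions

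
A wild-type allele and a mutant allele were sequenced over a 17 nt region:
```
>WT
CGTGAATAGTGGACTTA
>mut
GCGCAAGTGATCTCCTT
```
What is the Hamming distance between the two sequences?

The sequences differ at sites 1, 2, 3, 4, 7, 8, 10, 11, 12, 13, 15, 17 (1-based) — 12 in total.

12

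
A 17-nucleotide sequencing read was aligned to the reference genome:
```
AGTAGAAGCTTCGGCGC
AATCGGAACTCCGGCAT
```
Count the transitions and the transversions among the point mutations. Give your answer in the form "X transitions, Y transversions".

Transitions (purine↔purine or pyrimidine↔pyrimidine): 2 G→A, 6 A→G, 8 G→A, 11 T→C, 16 G→A, 17 C→T.
Transversions (purine↔pyrimidine): 4 A→C.

6 transitions, 1 transversion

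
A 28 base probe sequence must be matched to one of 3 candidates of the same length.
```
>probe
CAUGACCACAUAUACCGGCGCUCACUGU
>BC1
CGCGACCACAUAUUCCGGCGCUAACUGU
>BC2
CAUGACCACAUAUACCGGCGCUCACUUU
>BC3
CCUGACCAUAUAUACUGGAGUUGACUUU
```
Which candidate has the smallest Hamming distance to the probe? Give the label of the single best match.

Hamming distances to probe — BC1: 4; BC2: 1; BC3: 7.
Smallest is BC2 with 1 mismatch.

BC2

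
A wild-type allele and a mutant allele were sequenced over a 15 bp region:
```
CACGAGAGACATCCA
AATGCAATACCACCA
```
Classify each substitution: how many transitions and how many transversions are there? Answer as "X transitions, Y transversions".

2 transitions, 5 transversions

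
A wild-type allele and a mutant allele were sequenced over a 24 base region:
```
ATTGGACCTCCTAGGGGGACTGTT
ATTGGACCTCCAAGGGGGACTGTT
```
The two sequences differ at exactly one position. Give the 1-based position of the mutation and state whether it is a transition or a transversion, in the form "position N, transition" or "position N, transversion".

position 12, transversion

Position 12 changes T→A. T is a pyrimidine and A is a purine, so this is a transversion.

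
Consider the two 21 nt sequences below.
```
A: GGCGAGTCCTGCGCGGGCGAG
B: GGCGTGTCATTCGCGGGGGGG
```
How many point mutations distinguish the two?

5

Comparing position by position, 5 sites differ: 5 (A/T), 9 (C/A), 11 (G/T), 18 (C/G), 20 (A/G).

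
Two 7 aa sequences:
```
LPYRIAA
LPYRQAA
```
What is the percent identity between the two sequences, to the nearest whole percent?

86%

Mismatch at position 5 (1-based): 1 of 7.
Identical positions: 6/7 = 85.71% → 86%.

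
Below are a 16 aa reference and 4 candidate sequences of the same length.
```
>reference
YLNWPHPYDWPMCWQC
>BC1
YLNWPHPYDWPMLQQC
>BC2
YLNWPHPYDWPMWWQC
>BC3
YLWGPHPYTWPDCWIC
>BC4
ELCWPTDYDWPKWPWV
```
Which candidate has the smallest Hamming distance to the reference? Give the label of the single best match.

BC1 differs at 2 residues; BC2 differs at 1 residue; BC3 differs at 5 residues; BC4 differs at 9 residues. The closest is BC2.

BC2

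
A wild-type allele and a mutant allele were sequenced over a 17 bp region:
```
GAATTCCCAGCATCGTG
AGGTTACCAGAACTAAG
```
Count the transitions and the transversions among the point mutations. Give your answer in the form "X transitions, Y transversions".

6 transitions, 3 transversions

Transitions (purine↔purine or pyrimidine↔pyrimidine): 1 G→A, 2 A→G, 3 A→G, 13 T→C, 14 C→T, 15 G→A.
Transversions (purine↔pyrimidine): 6 C→A, 11 C→A, 16 T→A.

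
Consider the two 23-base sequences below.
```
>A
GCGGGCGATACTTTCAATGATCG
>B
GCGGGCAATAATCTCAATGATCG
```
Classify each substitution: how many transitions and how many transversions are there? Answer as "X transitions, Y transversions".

2 transitions, 1 transversion

Mismatches (1-based):
site 7: G→A (purine→purine, transition)
site 11: C→A (pyrimidine→purine, transversion)
site 13: T→C (pyrimidine→pyrimidine, transition)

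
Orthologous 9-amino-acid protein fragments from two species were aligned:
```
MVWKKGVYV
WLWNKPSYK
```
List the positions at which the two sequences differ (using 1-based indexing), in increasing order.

1, 2, 4, 6, 7, 9

Differences at position 1 (M→W), position 2 (V→L), position 4 (K→N), position 6 (G→P), position 7 (V→S), position 9 (V→K).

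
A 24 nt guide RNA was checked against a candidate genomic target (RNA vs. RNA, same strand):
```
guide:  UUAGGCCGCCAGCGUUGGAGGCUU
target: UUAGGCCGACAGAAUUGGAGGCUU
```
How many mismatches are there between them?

3

The sequences differ at bases 9, 13, 14 (1-based) — 3 in total.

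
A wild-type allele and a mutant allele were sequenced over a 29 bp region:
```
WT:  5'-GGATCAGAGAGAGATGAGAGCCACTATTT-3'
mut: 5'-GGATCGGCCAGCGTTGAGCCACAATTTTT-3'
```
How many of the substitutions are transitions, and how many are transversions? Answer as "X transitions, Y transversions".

Transitions (purine↔purine or pyrimidine↔pyrimidine): 6 A→G.
Transversions (purine↔pyrimidine): 8 A→C, 9 G→C, 12 A→C, 14 A→T, 19 A→C, 20 G→C, 21 C→A, 24 C→A, 26 A→T.

1 transition, 9 transversions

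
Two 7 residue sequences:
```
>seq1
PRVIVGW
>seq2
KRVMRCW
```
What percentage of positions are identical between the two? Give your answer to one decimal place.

42.9%

4 positions differ (1, 4, 5, 6), so 3 of 7 match: 3/7 = 42.86%.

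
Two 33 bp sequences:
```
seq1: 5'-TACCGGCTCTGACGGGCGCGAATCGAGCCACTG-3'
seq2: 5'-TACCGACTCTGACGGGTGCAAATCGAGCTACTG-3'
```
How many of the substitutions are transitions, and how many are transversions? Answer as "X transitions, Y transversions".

Mismatches (1-based):
base 6: G→A (purine→purine, transition)
base 17: C→T (pyrimidine→pyrimidine, transition)
base 20: G→A (purine→purine, transition)
base 29: C→T (pyrimidine→pyrimidine, transition)

4 transitions, 0 transversions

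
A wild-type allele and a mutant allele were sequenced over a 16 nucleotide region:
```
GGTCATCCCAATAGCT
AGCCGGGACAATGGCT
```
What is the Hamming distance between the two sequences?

7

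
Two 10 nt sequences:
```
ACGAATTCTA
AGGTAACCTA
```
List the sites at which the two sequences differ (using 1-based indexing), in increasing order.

Differences at site 2 (C→G), site 4 (A→T), site 6 (T→A), site 7 (T→C).

2, 4, 6, 7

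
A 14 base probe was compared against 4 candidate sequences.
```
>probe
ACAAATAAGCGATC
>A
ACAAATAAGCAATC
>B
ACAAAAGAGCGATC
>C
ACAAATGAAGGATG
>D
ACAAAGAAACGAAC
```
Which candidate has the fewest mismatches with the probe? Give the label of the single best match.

A differs at 1 base; B differs at 2 bases; C differs at 4 bases; D differs at 3 bases. The closest is A.

A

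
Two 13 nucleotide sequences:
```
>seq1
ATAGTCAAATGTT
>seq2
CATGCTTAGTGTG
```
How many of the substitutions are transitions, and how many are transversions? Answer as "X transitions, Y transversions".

3 transitions, 5 transversions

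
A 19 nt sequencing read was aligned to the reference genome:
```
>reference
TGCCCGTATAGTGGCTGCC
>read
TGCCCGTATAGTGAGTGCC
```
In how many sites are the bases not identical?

Mismatches (1-based): site 14: G→A; site 15: C→G.

2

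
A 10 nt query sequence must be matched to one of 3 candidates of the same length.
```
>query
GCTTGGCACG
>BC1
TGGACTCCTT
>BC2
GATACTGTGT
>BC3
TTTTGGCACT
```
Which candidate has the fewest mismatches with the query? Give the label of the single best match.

BC1 differs at 9 bases; BC2 differs at 8 bases; BC3 differs at 3 bases. The closest is BC3.

BC3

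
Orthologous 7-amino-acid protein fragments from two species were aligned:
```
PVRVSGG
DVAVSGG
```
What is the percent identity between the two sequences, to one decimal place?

71.4%

2 positions differ (1, 3), so 5 of 7 match: 5/7 = 71.43%.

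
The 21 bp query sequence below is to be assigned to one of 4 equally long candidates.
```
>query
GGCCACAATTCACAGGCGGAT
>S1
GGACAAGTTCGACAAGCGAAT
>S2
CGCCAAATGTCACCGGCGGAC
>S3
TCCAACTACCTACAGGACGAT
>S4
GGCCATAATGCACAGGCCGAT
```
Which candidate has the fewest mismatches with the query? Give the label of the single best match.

S4

S1 differs at 8 positions; S2 differs at 6 positions; S3 differs at 9 positions; S4 differs at 3 positions. The closest is S4.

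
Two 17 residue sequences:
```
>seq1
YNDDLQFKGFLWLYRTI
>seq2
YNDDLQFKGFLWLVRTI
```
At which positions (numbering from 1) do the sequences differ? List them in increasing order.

14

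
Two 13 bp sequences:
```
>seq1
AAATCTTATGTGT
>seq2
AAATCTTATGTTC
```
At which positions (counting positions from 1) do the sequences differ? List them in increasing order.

12, 13

Differences at position 12 (G→T), position 13 (T→C).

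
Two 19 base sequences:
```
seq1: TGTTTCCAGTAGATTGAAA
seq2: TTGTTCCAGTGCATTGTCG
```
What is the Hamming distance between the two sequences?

7

Comparing position by position, 7 sites differ: 2 (G/T), 3 (T/G), 11 (A/G), 12 (G/C), 17 (A/T), 18 (A/C), 19 (A/G).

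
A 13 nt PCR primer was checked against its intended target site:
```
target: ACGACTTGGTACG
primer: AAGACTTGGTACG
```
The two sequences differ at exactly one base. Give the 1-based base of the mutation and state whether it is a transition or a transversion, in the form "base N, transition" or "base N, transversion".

base 2, transversion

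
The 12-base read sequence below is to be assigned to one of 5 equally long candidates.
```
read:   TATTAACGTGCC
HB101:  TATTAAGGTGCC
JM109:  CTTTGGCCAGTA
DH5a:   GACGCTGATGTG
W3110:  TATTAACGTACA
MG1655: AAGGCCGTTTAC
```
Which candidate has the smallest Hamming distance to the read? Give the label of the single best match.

HB101

HB101 differs at 1 base; JM109 differs at 8 bases; DH5a differs at 9 bases; W3110 differs at 2 bases; MG1655 differs at 9 bases. The closest is HB101.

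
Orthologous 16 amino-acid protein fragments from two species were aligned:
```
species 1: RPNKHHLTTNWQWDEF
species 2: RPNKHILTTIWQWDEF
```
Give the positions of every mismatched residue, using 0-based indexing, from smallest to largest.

Scanning 0-based: 5: H/I; 9: N/I.

5, 9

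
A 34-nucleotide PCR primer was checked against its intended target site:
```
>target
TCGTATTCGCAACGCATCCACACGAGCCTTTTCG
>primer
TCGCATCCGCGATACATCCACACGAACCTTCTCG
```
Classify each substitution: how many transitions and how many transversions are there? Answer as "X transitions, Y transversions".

7 transitions, 0 transversions

Mismatches (1-based):
site 4: T→C (pyrimidine→pyrimidine, transition)
site 7: T→C (pyrimidine→pyrimidine, transition)
site 11: A→G (purine→purine, transition)
site 13: C→T (pyrimidine→pyrimidine, transition)
site 14: G→A (purine→purine, transition)
site 26: G→A (purine→purine, transition)
site 31: T→C (pyrimidine→pyrimidine, transition)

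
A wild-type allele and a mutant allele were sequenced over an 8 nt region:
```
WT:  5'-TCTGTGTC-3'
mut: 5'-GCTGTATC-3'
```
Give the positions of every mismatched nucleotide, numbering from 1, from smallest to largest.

1, 6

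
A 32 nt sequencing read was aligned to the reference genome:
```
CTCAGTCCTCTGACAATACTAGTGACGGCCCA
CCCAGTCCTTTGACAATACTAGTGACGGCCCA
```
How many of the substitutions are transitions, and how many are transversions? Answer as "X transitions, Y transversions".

Mismatches (1-based):
position 2: T→C (pyrimidine→pyrimidine, transition)
position 10: C→T (pyrimidine→pyrimidine, transition)

2 transitions, 0 transversions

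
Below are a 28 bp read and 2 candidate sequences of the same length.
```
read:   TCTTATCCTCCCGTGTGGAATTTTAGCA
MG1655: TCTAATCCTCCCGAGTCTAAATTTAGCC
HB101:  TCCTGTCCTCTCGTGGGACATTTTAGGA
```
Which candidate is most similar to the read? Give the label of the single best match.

MG1655 differs at 6 sites; HB101 differs at 7 sites. The closest is MG1655.

MG1655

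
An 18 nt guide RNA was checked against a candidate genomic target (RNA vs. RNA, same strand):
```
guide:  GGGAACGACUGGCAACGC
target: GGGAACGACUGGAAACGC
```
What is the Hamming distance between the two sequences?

1

Mismatches (1-based): site 13: C→A.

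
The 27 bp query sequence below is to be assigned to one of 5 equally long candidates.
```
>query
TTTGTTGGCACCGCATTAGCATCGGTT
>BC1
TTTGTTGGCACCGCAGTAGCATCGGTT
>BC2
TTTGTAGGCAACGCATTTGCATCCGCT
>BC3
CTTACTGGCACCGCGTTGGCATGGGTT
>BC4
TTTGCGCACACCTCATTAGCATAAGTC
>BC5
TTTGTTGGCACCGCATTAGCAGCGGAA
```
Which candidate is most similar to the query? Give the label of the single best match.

BC1 differs at 1 base; BC2 differs at 5 bases; BC3 differs at 6 bases; BC4 differs at 8 bases; BC5 differs at 3 bases. The closest is BC1.

BC1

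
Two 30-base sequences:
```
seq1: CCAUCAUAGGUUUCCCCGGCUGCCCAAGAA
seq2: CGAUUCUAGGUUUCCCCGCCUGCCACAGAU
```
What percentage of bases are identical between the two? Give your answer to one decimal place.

76.7%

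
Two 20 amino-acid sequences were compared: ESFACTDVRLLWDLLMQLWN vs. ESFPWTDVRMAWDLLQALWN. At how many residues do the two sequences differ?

6

Comparing position by position, 6 residues differ: 4 (A/P), 5 (C/W), 10 (L/M), 11 (L/A), 16 (M/Q), 17 (Q/A).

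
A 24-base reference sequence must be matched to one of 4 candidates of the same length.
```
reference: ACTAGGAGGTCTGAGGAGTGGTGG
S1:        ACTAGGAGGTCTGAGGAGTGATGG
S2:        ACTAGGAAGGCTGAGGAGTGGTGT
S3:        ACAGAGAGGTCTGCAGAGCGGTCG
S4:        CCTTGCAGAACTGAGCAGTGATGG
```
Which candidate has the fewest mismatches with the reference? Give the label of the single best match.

Hamming distances to reference — S1: 1; S2: 3; S3: 7; S4: 7.
Smallest is S1 with 1 mismatch.

S1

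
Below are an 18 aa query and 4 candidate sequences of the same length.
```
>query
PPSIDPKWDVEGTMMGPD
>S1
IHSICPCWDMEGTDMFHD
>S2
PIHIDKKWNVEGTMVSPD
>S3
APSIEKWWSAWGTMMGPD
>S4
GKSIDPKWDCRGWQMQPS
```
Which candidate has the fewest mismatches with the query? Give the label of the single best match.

S1 differs at 8 residues; S2 differs at 6 residues; S3 differs at 7 residues; S4 differs at 8 residues. The closest is S2.

S2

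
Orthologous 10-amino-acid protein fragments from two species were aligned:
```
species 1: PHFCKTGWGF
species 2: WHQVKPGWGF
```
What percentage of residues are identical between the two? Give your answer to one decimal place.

Mismatches at positions 1, 3, 4, 6 (1-based): 4 of 10.
Identical positions: 6/10 = 60% → 60.0%.

60.0%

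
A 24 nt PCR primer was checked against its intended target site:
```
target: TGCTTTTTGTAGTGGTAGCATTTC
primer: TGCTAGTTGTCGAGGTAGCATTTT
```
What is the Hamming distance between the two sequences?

The sequences differ at sites 5, 6, 11, 13, 24 (1-based) — 5 in total.

5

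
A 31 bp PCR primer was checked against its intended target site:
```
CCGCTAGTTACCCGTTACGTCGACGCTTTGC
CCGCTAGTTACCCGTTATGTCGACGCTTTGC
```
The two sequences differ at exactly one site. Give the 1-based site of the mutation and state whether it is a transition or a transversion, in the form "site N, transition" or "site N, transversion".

The sequences differ only at site 18: C→T (pyrimidine→pyrimidine), a transition.

site 18, transition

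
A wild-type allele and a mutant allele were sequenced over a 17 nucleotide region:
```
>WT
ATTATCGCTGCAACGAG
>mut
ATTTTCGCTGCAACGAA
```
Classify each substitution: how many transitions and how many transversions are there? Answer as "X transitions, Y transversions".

1 transition, 1 transversion

Mismatches (1-based):
position 4: A→T (purine→pyrimidine, transversion)
position 17: G→A (purine→purine, transition)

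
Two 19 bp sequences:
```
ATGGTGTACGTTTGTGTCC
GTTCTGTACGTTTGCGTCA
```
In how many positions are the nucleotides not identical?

5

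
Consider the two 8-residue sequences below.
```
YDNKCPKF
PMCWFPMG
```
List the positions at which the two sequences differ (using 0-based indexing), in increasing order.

0, 1, 2, 3, 4, 6, 7

Scanning 0-based: 0: Y/P; 1: D/M; 2: N/C; 3: K/W; 4: C/F; 6: K/M; 7: F/G.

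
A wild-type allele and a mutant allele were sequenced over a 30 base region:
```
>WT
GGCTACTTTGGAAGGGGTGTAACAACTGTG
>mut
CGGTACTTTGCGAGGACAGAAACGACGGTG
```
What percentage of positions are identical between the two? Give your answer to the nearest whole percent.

10 positions differ (1, 3, 11, 12, 16, 17, 18, 20, 24, 27), so 20 of 30 match: 20/30 = 66.67%.

67%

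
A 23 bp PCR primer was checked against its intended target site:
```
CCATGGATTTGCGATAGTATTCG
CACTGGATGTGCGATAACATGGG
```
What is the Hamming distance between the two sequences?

Comparing position by position, 7 bases differ: 2 (C/A), 3 (A/C), 9 (T/G), 17 (G/A), 18 (T/C), 21 (T/G), 22 (C/G).

7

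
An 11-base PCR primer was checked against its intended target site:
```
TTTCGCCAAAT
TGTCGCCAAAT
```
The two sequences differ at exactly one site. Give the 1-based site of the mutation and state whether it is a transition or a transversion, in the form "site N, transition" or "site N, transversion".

site 2, transversion

The sequences differ only at site 2: T→G (pyrimidine→purine), a transversion.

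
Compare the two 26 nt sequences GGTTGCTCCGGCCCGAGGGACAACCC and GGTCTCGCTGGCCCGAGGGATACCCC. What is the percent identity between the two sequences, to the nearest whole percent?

77%

6 positions differ (4, 5, 7, 9, 21, 23), so 20 of 26 match: 20/26 = 76.92%.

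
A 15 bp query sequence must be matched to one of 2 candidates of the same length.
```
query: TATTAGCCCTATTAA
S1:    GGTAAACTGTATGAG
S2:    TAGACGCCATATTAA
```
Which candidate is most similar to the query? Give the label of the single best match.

S2

S1 differs at 8 bases; S2 differs at 4 bases. The closest is S2.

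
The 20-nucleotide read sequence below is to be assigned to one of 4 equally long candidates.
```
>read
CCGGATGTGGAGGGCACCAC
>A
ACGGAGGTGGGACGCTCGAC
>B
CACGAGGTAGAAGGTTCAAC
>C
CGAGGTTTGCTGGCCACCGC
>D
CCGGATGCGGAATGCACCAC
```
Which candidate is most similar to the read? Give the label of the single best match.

D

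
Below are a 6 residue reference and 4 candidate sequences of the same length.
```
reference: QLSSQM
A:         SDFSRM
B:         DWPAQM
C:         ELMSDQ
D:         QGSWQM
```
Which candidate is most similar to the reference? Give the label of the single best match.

D

Hamming distances to reference — A: 4; B: 4; C: 4; D: 2.
Smallest is D with 2 mismatches.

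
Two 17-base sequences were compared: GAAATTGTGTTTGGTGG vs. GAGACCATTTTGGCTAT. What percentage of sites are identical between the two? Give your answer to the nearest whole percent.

47%

9 positions differ (3, 5, 6, 7, 9, 12, 14, 16, 17), so 8 of 17 match: 8/17 = 47.06%.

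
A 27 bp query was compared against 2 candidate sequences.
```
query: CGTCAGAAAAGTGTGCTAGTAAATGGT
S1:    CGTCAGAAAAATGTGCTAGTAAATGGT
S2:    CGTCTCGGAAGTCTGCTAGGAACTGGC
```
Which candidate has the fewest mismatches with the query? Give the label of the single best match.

Hamming distances to query — S1: 1; S2: 8.
Smallest is S1 with 1 mismatch.

S1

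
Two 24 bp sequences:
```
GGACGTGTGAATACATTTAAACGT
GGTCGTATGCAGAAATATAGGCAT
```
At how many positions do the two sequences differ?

9

The sequences differ at positions 3, 7, 10, 12, 14, 17, 20, 21, 23 (1-based) — 9 in total.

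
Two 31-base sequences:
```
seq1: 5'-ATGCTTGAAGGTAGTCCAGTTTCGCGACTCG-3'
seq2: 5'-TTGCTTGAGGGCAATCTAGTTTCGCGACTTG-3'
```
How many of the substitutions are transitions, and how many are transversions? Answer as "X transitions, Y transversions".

Transitions (purine↔purine or pyrimidine↔pyrimidine): 9 A→G, 12 T→C, 14 G→A, 17 C→T, 30 C→T.
Transversions (purine↔pyrimidine): 1 A→T.

5 transitions, 1 transversion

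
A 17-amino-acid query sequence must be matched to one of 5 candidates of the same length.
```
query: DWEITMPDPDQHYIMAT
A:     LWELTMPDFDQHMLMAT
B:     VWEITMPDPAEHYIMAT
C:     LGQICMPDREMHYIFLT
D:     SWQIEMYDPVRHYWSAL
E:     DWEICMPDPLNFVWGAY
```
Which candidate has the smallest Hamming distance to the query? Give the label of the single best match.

A differs at 5 residues; B differs at 3 residues; C differs at 9 residues; D differs at 9 residues; E differs at 8 residues. The closest is B.

B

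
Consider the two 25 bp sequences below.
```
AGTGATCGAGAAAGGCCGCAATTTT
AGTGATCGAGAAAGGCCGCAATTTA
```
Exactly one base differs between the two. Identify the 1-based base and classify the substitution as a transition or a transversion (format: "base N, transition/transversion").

Base 25 changes T→A. T is a pyrimidine and A is a purine, so this is a transversion.

base 25, transversion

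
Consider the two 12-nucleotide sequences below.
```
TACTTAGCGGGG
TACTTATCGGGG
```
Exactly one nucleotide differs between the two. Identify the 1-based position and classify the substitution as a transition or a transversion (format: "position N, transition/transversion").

The sequences differ only at position 7: G→T (purine→pyrimidine), a transversion.

position 7, transversion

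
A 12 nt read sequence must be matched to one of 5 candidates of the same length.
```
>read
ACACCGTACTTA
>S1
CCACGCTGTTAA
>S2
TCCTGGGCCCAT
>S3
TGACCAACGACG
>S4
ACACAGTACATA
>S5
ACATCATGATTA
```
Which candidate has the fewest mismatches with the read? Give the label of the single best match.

Hamming distances to read — S1: 6; S2: 9; S3: 9; S4: 2; S5: 4.
Smallest is S4 with 2 mismatches.

S4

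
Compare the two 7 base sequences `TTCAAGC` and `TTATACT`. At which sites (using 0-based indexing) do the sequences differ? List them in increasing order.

2, 3, 5, 6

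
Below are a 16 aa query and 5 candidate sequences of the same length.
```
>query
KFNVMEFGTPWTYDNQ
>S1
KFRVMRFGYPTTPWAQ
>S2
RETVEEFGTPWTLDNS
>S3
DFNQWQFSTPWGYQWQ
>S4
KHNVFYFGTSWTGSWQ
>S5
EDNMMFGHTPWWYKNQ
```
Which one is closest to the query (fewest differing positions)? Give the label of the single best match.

S1 differs at 7 positions; S2 differs at 6 positions; S3 differs at 8 positions; S4 differs at 7 positions; S5 differs at 8 positions. The closest is S2.

S2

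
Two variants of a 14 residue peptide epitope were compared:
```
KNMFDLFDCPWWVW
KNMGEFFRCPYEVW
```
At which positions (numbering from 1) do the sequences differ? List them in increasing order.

4, 5, 6, 8, 11, 12

Scanning 1-based: 4: F/G; 5: D/E; 6: L/F; 8: D/R; 11: W/Y; 12: W/E.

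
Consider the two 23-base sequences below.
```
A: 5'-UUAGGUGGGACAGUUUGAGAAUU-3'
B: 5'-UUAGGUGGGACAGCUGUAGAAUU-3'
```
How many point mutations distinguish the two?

3

The sequences differ at positions 14, 16, 17 (1-based) — 3 in total.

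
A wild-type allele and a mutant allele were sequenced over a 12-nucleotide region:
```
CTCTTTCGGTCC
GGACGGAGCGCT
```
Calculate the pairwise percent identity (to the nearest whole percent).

17%

Mismatches at positions 1, 2, 3, 4, 5, 6, 7, 9, 10, 12 (1-based): 10 of 12.
Identical positions: 2/12 = 16.67% → 17%.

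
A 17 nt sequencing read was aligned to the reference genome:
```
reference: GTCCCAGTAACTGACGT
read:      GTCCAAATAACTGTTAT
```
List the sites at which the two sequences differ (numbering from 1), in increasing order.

Scanning 1-based: 5: C/A; 7: G/A; 14: A/T; 15: C/T; 16: G/A.

5, 7, 14, 15, 16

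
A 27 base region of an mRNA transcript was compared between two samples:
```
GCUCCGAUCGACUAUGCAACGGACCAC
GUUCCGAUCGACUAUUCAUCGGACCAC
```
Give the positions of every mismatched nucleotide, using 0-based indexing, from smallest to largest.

Scanning 0-based: 1: C/U; 15: G/U; 18: A/U.

1, 15, 18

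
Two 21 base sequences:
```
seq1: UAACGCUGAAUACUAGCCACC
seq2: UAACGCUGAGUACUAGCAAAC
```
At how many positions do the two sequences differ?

Comparing position by position, 3 positions differ: 10 (A/G), 18 (C/A), 20 (C/A).

3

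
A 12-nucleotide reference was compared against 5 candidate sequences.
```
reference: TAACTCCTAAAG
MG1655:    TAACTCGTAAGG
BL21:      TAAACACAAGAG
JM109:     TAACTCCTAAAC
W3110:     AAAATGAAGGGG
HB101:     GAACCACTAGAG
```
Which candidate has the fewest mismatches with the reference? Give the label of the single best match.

JM109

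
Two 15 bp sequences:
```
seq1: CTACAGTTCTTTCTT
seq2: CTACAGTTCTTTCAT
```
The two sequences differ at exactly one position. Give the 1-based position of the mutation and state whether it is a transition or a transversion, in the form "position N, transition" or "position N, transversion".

Position 14 changes T→A. T is a pyrimidine and A is a purine, so this is a transversion.

position 14, transversion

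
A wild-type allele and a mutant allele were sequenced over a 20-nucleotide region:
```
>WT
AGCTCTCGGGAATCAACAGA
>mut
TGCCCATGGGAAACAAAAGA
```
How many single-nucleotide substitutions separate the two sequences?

Comparing position by position, 6 bases differ: 1 (A/T), 4 (T/C), 6 (T/A), 7 (C/T), 13 (T/A), 17 (C/A).

6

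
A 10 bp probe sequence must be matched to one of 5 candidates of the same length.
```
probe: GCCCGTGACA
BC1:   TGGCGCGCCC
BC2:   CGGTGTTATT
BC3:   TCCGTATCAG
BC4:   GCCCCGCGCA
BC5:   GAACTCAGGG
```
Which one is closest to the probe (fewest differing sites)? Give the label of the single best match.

BC1 differs at 6 sites; BC2 differs at 7 sites; BC3 differs at 8 sites; BC4 differs at 4 sites; BC5 differs at 8 sites. The closest is BC4.

BC4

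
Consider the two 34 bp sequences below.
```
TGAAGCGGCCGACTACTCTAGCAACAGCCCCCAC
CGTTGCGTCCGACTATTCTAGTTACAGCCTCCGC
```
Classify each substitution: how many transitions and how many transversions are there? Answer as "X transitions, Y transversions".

5 transitions, 4 transversions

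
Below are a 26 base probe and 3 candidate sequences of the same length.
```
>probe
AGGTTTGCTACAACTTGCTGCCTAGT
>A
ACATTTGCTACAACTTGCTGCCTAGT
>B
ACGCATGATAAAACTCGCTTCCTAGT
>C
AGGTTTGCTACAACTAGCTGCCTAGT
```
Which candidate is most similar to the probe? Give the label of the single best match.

A differs at 2 bases; B differs at 7 bases; C differs at 1 base. The closest is C.

C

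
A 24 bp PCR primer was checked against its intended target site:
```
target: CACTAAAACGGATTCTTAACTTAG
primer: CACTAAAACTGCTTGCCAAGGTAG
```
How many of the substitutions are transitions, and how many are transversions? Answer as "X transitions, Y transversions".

Transitions (purine↔purine or pyrimidine↔pyrimidine): 16 T→C, 17 T→C.
Transversions (purine↔pyrimidine): 10 G→T, 12 A→C, 15 C→G, 20 C→G, 21 T→G.

2 transitions, 5 transversions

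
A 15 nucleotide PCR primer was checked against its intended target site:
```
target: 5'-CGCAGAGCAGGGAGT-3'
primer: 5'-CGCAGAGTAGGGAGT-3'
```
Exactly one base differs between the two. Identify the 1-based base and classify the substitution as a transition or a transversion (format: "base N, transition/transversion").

base 8, transition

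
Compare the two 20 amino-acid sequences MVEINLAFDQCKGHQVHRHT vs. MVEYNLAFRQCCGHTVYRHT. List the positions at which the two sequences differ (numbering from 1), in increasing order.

4, 9, 12, 15, 17

Differences at position 4 (I→Y), position 9 (D→R), position 12 (K→C), position 15 (Q→T), position 17 (H→Y).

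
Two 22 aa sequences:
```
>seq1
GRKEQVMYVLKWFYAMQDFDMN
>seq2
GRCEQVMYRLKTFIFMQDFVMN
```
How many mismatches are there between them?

Comparing position by position, 6 positions differ: 3 (K/C), 9 (V/R), 12 (W/T), 14 (Y/I), 15 (A/F), 20 (D/V).

6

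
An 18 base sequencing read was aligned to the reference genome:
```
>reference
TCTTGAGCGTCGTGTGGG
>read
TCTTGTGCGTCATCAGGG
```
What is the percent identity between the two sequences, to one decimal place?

4 positions differ (6, 12, 14, 15), so 14 of 18 match: 14/18 = 77.78%.

77.8%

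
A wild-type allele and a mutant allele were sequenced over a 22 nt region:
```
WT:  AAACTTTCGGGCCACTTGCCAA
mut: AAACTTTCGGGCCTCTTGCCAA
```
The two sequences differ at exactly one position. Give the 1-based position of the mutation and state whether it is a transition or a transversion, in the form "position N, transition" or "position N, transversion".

position 14, transversion

The sequences differ only at position 14: A→T (purine→pyrimidine), a transversion.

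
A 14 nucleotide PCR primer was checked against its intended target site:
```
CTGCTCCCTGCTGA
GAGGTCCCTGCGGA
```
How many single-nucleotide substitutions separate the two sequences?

The sequences differ at positions 1, 2, 4, 12 (1-based) — 4 in total.

4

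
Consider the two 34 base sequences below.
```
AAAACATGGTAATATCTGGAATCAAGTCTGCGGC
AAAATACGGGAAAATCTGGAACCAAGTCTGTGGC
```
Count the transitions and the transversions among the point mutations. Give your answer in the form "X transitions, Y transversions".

4 transitions, 2 transversions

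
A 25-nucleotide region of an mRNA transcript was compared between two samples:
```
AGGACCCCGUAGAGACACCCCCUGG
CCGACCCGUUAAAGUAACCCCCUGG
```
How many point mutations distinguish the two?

7

Mismatches (1-based): site 1: A→C; site 2: G→C; site 8: C→G; site 9: G→U; site 12: G→A; site 15: A→U; site 16: C→A.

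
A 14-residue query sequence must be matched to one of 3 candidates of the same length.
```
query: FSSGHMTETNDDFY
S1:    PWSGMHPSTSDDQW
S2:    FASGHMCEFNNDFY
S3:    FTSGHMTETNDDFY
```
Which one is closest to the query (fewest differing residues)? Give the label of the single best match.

S3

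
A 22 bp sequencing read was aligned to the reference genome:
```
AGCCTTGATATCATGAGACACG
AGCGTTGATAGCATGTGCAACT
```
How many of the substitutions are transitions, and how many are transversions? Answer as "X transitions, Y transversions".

Mismatches (1-based):
site 4: C→G (pyrimidine→purine, transversion)
site 11: T→G (pyrimidine→purine, transversion)
site 16: A→T (purine→pyrimidine, transversion)
site 18: A→C (purine→pyrimidine, transversion)
site 19: C→A (pyrimidine→purine, transversion)
site 22: G→T (purine→pyrimidine, transversion)

0 transitions, 6 transversions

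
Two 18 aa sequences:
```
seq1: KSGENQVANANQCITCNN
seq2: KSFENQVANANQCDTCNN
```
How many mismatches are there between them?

2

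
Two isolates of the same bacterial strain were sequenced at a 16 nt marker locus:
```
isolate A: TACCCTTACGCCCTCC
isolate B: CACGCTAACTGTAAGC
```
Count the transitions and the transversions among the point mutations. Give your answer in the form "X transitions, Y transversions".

Transitions (purine↔purine or pyrimidine↔pyrimidine): 1 T→C, 12 C→T.
Transversions (purine↔pyrimidine): 4 C→G, 7 T→A, 10 G→T, 11 C→G, 13 C→A, 14 T→A, 15 C→G.

2 transitions, 7 transversions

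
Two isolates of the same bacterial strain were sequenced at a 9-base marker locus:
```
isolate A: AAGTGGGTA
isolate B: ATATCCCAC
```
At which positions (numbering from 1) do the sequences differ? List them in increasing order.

Scanning 1-based: 2: A/T; 3: G/A; 5: G/C; 6: G/C; 7: G/C; 8: T/A; 9: A/C.

2, 3, 5, 6, 7, 8, 9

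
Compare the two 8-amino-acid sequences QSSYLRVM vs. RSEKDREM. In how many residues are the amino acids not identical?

Mismatches (1-based): residue 1: Q→R; residue 3: S→E; residue 4: Y→K; residue 5: L→D; residue 7: V→E.

5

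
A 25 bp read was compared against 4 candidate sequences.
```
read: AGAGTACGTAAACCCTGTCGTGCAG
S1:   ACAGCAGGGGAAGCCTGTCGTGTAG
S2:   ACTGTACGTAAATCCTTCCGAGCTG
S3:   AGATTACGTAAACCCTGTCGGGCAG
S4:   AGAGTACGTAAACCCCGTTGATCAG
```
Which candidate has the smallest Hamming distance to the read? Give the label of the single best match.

S3

Hamming distances to read — S1: 7; S2: 7; S3: 2; S4: 4.
Smallest is S3 with 2 mismatches.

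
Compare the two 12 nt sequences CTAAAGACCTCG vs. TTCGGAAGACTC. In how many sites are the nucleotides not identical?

Comparing position by position, 10 sites differ: 1 (C/T), 3 (A/C), 4 (A/G), 5 (A/G), 6 (G/A), 8 (C/G), 9 (C/A), 10 (T/C), 11 (C/T), 12 (G/C).

10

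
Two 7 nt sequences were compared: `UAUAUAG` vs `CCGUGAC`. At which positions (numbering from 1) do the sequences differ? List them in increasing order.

1, 2, 3, 4, 5, 7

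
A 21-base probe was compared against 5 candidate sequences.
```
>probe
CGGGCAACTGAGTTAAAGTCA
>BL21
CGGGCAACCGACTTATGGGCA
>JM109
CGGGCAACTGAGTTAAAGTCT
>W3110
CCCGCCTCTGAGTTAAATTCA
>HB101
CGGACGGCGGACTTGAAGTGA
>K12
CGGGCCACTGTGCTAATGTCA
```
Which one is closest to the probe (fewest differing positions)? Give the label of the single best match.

JM109

Hamming distances to probe — BL21: 5; JM109: 1; W3110: 5; HB101: 7; K12: 4.
Smallest is JM109 with 1 mismatch.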